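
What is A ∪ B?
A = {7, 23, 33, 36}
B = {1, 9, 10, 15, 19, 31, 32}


Set A = {7, 23, 33, 36}
Set B = {1, 9, 10, 15, 19, 31, 32}
A ∪ B includes all elements in either set.
Elements from A: {7, 23, 33, 36}
Elements from B not already included: {1, 9, 10, 15, 19, 31, 32}
A ∪ B = {1, 7, 9, 10, 15, 19, 23, 31, 32, 33, 36}

{1, 7, 9, 10, 15, 19, 23, 31, 32, 33, 36}


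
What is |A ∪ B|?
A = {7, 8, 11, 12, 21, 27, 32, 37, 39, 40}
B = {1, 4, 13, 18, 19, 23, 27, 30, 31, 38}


Set A = {7, 8, 11, 12, 21, 27, 32, 37, 39, 40}, |A| = 10
Set B = {1, 4, 13, 18, 19, 23, 27, 30, 31, 38}, |B| = 10
A ∩ B = {27}, |A ∩ B| = 1
|A ∪ B| = |A| + |B| - |A ∩ B| = 10 + 10 - 1 = 19

19


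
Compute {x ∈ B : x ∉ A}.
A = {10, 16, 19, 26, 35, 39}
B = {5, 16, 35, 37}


Set A = {10, 16, 19, 26, 35, 39}
Set B = {5, 16, 35, 37}
Check each element of B against A:
5 ∉ A (include), 16 ∈ A, 35 ∈ A, 37 ∉ A (include)
Elements of B not in A: {5, 37}

{5, 37}


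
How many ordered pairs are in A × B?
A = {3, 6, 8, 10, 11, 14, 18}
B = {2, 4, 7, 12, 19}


Set A = {3, 6, 8, 10, 11, 14, 18} has 7 elements.
Set B = {2, 4, 7, 12, 19} has 5 elements.
|A × B| = |A| × |B| = 7 × 5 = 35

35


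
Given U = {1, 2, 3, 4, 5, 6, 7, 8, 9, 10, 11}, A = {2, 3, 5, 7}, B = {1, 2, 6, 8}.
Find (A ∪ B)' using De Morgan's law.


U = {1, 2, 3, 4, 5, 6, 7, 8, 9, 10, 11}
A = {2, 3, 5, 7}, B = {1, 2, 6, 8}
A ∪ B = {1, 2, 3, 5, 6, 7, 8}
(A ∪ B)' = U \ (A ∪ B) = {4, 9, 10, 11}
Verification via A' ∩ B': A' = {1, 4, 6, 8, 9, 10, 11}, B' = {3, 4, 5, 7, 9, 10, 11}
A' ∩ B' = {4, 9, 10, 11} ✓

{4, 9, 10, 11}


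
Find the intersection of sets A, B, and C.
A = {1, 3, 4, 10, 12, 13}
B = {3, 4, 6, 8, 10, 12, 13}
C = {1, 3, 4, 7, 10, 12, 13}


Set A = {1, 3, 4, 10, 12, 13}
Set B = {3, 4, 6, 8, 10, 12, 13}
Set C = {1, 3, 4, 7, 10, 12, 13}
First, A ∩ B = {3, 4, 10, 12, 13}
Then, (A ∩ B) ∩ C = {3, 4, 10, 12, 13}

{3, 4, 10, 12, 13}


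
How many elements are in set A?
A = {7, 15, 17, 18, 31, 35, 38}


Set A = {7, 15, 17, 18, 31, 35, 38}
Listing elements: 7, 15, 17, 18, 31, 35, 38
Counting: 7 elements
|A| = 7

7


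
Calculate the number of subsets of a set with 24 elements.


The set has 24 elements.
The power set contains all possible subsets.
|P(A)| = 2^|A| = 2^24 = 16777216

16777216


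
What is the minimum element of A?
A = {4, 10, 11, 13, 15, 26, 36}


Set A = {4, 10, 11, 13, 15, 26, 36}
Elements in ascending order: 4, 10, 11, 13, 15, 26, 36
The smallest element is 4.

4


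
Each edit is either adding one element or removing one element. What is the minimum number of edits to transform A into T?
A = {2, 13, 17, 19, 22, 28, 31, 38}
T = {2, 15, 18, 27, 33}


Set A = {2, 13, 17, 19, 22, 28, 31, 38}
Set T = {2, 15, 18, 27, 33}
Elements to remove from A (in A, not in T): {13, 17, 19, 22, 28, 31, 38} → 7 removals
Elements to add to A (in T, not in A): {15, 18, 27, 33} → 4 additions
Total edits = 7 + 4 = 11

11


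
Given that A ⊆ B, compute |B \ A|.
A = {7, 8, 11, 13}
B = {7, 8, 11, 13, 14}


Set A = {7, 8, 11, 13}, |A| = 4
Set B = {7, 8, 11, 13, 14}, |B| = 5
Since A ⊆ B: B \ A = {14}
|B| - |A| = 5 - 4 = 1

1


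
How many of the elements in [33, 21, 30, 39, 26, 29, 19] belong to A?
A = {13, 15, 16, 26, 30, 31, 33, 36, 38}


Set A = {13, 15, 16, 26, 30, 31, 33, 36, 38}
Candidates: [33, 21, 30, 39, 26, 29, 19]
Check each candidate:
33 ∈ A, 21 ∉ A, 30 ∈ A, 39 ∉ A, 26 ∈ A, 29 ∉ A, 19 ∉ A
Count of candidates in A: 3

3


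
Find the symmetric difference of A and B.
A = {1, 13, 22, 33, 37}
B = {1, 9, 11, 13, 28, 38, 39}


Set A = {1, 13, 22, 33, 37}
Set B = {1, 9, 11, 13, 28, 38, 39}
A △ B = (A \ B) ∪ (B \ A)
Elements in A but not B: {22, 33, 37}
Elements in B but not A: {9, 11, 28, 38, 39}
A △ B = {9, 11, 22, 28, 33, 37, 38, 39}

{9, 11, 22, 28, 33, 37, 38, 39}


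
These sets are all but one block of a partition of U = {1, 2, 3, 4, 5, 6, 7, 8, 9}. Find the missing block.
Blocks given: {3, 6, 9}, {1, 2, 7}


U = {1, 2, 3, 4, 5, 6, 7, 8, 9}
Shown blocks: {3, 6, 9}, {1, 2, 7}
A partition's blocks are pairwise disjoint and cover U, so the missing block = U \ (union of shown blocks).
Union of shown blocks: {1, 2, 3, 6, 7, 9}
Missing block = U \ (union) = {4, 5, 8}

{4, 5, 8}


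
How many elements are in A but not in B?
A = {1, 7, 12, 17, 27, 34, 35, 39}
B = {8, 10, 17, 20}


Set A = {1, 7, 12, 17, 27, 34, 35, 39}
Set B = {8, 10, 17, 20}
A \ B = {1, 7, 12, 27, 34, 35, 39}
|A \ B| = 7

7


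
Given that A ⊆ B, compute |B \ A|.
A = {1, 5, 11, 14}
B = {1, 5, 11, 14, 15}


Set A = {1, 5, 11, 14}, |A| = 4
Set B = {1, 5, 11, 14, 15}, |B| = 5
Since A ⊆ B: B \ A = {15}
|B| - |A| = 5 - 4 = 1

1


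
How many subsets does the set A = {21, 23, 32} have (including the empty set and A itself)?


Set A = {21, 23, 32}
|A| = 3
The power set P(A) contains all subsets of A.
|P(A)| = 2^|A| = 2^3 = 8

8


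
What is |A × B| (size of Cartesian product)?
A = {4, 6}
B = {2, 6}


Set A = {4, 6} has 2 elements.
Set B = {2, 6} has 2 elements.
|A × B| = |A| × |B| = 2 × 2 = 4

4


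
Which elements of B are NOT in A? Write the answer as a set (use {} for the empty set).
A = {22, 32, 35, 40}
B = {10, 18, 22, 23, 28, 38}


Set A = {22, 32, 35, 40}
Set B = {10, 18, 22, 23, 28, 38}
Check each element of B against A:
10 ∉ A (include), 18 ∉ A (include), 22 ∈ A, 23 ∉ A (include), 28 ∉ A (include), 38 ∉ A (include)
Elements of B not in A: {10, 18, 23, 28, 38}

{10, 18, 23, 28, 38}


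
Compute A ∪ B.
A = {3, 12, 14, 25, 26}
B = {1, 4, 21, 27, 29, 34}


Set A = {3, 12, 14, 25, 26}
Set B = {1, 4, 21, 27, 29, 34}
A ∪ B includes all elements in either set.
Elements from A: {3, 12, 14, 25, 26}
Elements from B not already included: {1, 4, 21, 27, 29, 34}
A ∪ B = {1, 3, 4, 12, 14, 21, 25, 26, 27, 29, 34}

{1, 3, 4, 12, 14, 21, 25, 26, 27, 29, 34}


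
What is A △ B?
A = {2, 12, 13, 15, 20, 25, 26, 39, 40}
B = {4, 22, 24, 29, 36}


Set A = {2, 12, 13, 15, 20, 25, 26, 39, 40}
Set B = {4, 22, 24, 29, 36}
A △ B = (A \ B) ∪ (B \ A)
Elements in A but not B: {2, 12, 13, 15, 20, 25, 26, 39, 40}
Elements in B but not A: {4, 22, 24, 29, 36}
A △ B = {2, 4, 12, 13, 15, 20, 22, 24, 25, 26, 29, 36, 39, 40}

{2, 4, 12, 13, 15, 20, 22, 24, 25, 26, 29, 36, 39, 40}


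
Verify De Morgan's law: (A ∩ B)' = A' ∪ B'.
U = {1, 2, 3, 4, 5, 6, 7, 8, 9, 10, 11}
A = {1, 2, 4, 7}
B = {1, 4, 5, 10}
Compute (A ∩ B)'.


U = {1, 2, 3, 4, 5, 6, 7, 8, 9, 10, 11}
A = {1, 2, 4, 7}, B = {1, 4, 5, 10}
A ∩ B = {1, 4}
(A ∩ B)' = U \ (A ∩ B) = {2, 3, 5, 6, 7, 8, 9, 10, 11}
Verification via A' ∪ B': A' = {3, 5, 6, 8, 9, 10, 11}, B' = {2, 3, 6, 7, 8, 9, 11}
A' ∪ B' = {2, 3, 5, 6, 7, 8, 9, 10, 11} ✓

{2, 3, 5, 6, 7, 8, 9, 10, 11}


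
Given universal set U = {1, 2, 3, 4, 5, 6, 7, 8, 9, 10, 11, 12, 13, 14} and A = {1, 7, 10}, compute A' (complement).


Universal set U = {1, 2, 3, 4, 5, 6, 7, 8, 9, 10, 11, 12, 13, 14}
Set A = {1, 7, 10}
A' = U \ A = elements in U but not in A
Checking each element of U:
1 (in A, exclude), 2 (not in A, include), 3 (not in A, include), 4 (not in A, include), 5 (not in A, include), 6 (not in A, include), 7 (in A, exclude), 8 (not in A, include), 9 (not in A, include), 10 (in A, exclude), 11 (not in A, include), 12 (not in A, include), 13 (not in A, include), 14 (not in A, include)
A' = {2, 3, 4, 5, 6, 8, 9, 11, 12, 13, 14}

{2, 3, 4, 5, 6, 8, 9, 11, 12, 13, 14}


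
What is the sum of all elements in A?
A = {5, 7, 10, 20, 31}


Set A = {5, 7, 10, 20, 31}
Sum = 5 + 7 + 10 + 20 + 31 = 73

73


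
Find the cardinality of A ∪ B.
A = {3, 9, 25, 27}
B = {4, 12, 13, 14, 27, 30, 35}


Set A = {3, 9, 25, 27}, |A| = 4
Set B = {4, 12, 13, 14, 27, 30, 35}, |B| = 7
A ∩ B = {27}, |A ∩ B| = 1
|A ∪ B| = |A| + |B| - |A ∩ B| = 4 + 7 - 1 = 10

10


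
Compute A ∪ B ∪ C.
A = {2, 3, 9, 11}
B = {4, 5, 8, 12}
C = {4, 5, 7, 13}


Set A = {2, 3, 9, 11}
Set B = {4, 5, 8, 12}
Set C = {4, 5, 7, 13}
First, A ∪ B = {2, 3, 4, 5, 8, 9, 11, 12}
Then, (A ∪ B) ∪ C = {2, 3, 4, 5, 7, 8, 9, 11, 12, 13}

{2, 3, 4, 5, 7, 8, 9, 11, 12, 13}


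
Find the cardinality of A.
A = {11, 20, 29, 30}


Set A = {11, 20, 29, 30}
Listing elements: 11, 20, 29, 30
Counting: 4 elements
|A| = 4

4


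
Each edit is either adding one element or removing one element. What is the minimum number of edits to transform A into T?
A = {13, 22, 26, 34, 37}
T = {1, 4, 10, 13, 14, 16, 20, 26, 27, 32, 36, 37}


Set A = {13, 22, 26, 34, 37}
Set T = {1, 4, 10, 13, 14, 16, 20, 26, 27, 32, 36, 37}
Elements to remove from A (in A, not in T): {22, 34} → 2 removals
Elements to add to A (in T, not in A): {1, 4, 10, 14, 16, 20, 27, 32, 36} → 9 additions
Total edits = 2 + 9 = 11

11


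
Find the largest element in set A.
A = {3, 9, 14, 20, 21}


Set A = {3, 9, 14, 20, 21}
Elements in ascending order: 3, 9, 14, 20, 21
The largest element is 21.

21


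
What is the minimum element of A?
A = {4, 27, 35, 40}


Set A = {4, 27, 35, 40}
Elements in ascending order: 4, 27, 35, 40
The smallest element is 4.

4


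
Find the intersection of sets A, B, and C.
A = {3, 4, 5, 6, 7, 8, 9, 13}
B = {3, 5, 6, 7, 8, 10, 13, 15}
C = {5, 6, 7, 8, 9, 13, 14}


Set A = {3, 4, 5, 6, 7, 8, 9, 13}
Set B = {3, 5, 6, 7, 8, 10, 13, 15}
Set C = {5, 6, 7, 8, 9, 13, 14}
First, A ∩ B = {3, 5, 6, 7, 8, 13}
Then, (A ∩ B) ∩ C = {5, 6, 7, 8, 13}

{5, 6, 7, 8, 13}


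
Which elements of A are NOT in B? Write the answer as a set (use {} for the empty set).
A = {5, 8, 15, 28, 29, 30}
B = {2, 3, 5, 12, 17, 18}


Set A = {5, 8, 15, 28, 29, 30}
Set B = {2, 3, 5, 12, 17, 18}
Check each element of A against B:
5 ∈ B, 8 ∉ B (include), 15 ∉ B (include), 28 ∉ B (include), 29 ∉ B (include), 30 ∉ B (include)
Elements of A not in B: {8, 15, 28, 29, 30}

{8, 15, 28, 29, 30}


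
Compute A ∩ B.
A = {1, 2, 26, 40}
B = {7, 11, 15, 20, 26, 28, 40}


Set A = {1, 2, 26, 40}
Set B = {7, 11, 15, 20, 26, 28, 40}
A ∩ B includes only elements in both sets.
Check each element of A against B:
1 ✗, 2 ✗, 26 ✓, 40 ✓
A ∩ B = {26, 40}

{26, 40}


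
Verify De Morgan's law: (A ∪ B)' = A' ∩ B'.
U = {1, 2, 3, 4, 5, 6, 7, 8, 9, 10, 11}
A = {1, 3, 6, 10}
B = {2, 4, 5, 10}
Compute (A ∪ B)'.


U = {1, 2, 3, 4, 5, 6, 7, 8, 9, 10, 11}
A = {1, 3, 6, 10}, B = {2, 4, 5, 10}
A ∪ B = {1, 2, 3, 4, 5, 6, 10}
(A ∪ B)' = U \ (A ∪ B) = {7, 8, 9, 11}
Verification via A' ∩ B': A' = {2, 4, 5, 7, 8, 9, 11}, B' = {1, 3, 6, 7, 8, 9, 11}
A' ∩ B' = {7, 8, 9, 11} ✓

{7, 8, 9, 11}


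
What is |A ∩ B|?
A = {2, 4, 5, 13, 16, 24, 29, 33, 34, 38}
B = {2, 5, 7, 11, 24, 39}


Set A = {2, 4, 5, 13, 16, 24, 29, 33, 34, 38}
Set B = {2, 5, 7, 11, 24, 39}
A ∩ B = {2, 5, 24}
|A ∩ B| = 3

3


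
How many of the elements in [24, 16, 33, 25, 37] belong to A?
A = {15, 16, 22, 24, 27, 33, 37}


Set A = {15, 16, 22, 24, 27, 33, 37}
Candidates: [24, 16, 33, 25, 37]
Check each candidate:
24 ∈ A, 16 ∈ A, 33 ∈ A, 25 ∉ A, 37 ∈ A
Count of candidates in A: 4

4


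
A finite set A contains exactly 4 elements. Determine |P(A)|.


The set has 4 elements.
The power set contains all possible subsets.
|P(A)| = 2^|A| = 2^4 = 16

16


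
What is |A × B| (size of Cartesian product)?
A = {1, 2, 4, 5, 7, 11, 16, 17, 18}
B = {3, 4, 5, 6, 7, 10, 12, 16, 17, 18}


Set A = {1, 2, 4, 5, 7, 11, 16, 17, 18} has 9 elements.
Set B = {3, 4, 5, 6, 7, 10, 12, 16, 17, 18} has 10 elements.
|A × B| = |A| × |B| = 9 × 10 = 90

90


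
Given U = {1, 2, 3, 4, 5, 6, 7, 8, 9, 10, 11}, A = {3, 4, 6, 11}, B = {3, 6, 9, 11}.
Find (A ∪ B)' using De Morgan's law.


U = {1, 2, 3, 4, 5, 6, 7, 8, 9, 10, 11}
A = {3, 4, 6, 11}, B = {3, 6, 9, 11}
A ∪ B = {3, 4, 6, 9, 11}
(A ∪ B)' = U \ (A ∪ B) = {1, 2, 5, 7, 8, 10}
Verification via A' ∩ B': A' = {1, 2, 5, 7, 8, 9, 10}, B' = {1, 2, 4, 5, 7, 8, 10}
A' ∩ B' = {1, 2, 5, 7, 8, 10} ✓

{1, 2, 5, 7, 8, 10}


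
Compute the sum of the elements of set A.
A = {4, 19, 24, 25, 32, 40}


Set A = {4, 19, 24, 25, 32, 40}
Sum = 4 + 19 + 24 + 25 + 32 + 40 = 144

144


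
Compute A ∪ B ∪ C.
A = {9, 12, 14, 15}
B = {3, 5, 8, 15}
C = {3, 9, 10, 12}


Set A = {9, 12, 14, 15}
Set B = {3, 5, 8, 15}
Set C = {3, 9, 10, 12}
First, A ∪ B = {3, 5, 8, 9, 12, 14, 15}
Then, (A ∪ B) ∪ C = {3, 5, 8, 9, 10, 12, 14, 15}

{3, 5, 8, 9, 10, 12, 14, 15}


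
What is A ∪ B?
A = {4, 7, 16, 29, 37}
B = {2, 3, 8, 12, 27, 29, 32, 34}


Set A = {4, 7, 16, 29, 37}
Set B = {2, 3, 8, 12, 27, 29, 32, 34}
A ∪ B includes all elements in either set.
Elements from A: {4, 7, 16, 29, 37}
Elements from B not already included: {2, 3, 8, 12, 27, 32, 34}
A ∪ B = {2, 3, 4, 7, 8, 12, 16, 27, 29, 32, 34, 37}

{2, 3, 4, 7, 8, 12, 16, 27, 29, 32, 34, 37}


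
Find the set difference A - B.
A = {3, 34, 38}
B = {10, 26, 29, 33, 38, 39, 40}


Set A = {3, 34, 38}
Set B = {10, 26, 29, 33, 38, 39, 40}
A \ B includes elements in A that are not in B.
Check each element of A:
3 (not in B, keep), 34 (not in B, keep), 38 (in B, remove)
A \ B = {3, 34}

{3, 34}


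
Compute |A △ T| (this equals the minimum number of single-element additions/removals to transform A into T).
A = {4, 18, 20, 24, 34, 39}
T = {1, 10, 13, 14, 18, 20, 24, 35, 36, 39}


Set A = {4, 18, 20, 24, 34, 39}
Set T = {1, 10, 13, 14, 18, 20, 24, 35, 36, 39}
Elements to remove from A (in A, not in T): {4, 34} → 2 removals
Elements to add to A (in T, not in A): {1, 10, 13, 14, 35, 36} → 6 additions
Total edits = 2 + 6 = 8

8


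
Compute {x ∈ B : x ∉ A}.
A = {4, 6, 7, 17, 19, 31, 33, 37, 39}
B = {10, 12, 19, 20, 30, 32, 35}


Set A = {4, 6, 7, 17, 19, 31, 33, 37, 39}
Set B = {10, 12, 19, 20, 30, 32, 35}
Check each element of B against A:
10 ∉ A (include), 12 ∉ A (include), 19 ∈ A, 20 ∉ A (include), 30 ∉ A (include), 32 ∉ A (include), 35 ∉ A (include)
Elements of B not in A: {10, 12, 20, 30, 32, 35}

{10, 12, 20, 30, 32, 35}


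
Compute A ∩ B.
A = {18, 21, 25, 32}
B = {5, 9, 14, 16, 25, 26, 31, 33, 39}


Set A = {18, 21, 25, 32}
Set B = {5, 9, 14, 16, 25, 26, 31, 33, 39}
A ∩ B includes only elements in both sets.
Check each element of A against B:
18 ✗, 21 ✗, 25 ✓, 32 ✗
A ∩ B = {25}

{25}


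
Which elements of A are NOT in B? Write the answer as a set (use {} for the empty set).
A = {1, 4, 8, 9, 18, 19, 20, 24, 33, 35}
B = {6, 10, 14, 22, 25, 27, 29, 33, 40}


Set A = {1, 4, 8, 9, 18, 19, 20, 24, 33, 35}
Set B = {6, 10, 14, 22, 25, 27, 29, 33, 40}
Check each element of A against B:
1 ∉ B (include), 4 ∉ B (include), 8 ∉ B (include), 9 ∉ B (include), 18 ∉ B (include), 19 ∉ B (include), 20 ∉ B (include), 24 ∉ B (include), 33 ∈ B, 35 ∉ B (include)
Elements of A not in B: {1, 4, 8, 9, 18, 19, 20, 24, 35}

{1, 4, 8, 9, 18, 19, 20, 24, 35}


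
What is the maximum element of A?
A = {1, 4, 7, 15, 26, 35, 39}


Set A = {1, 4, 7, 15, 26, 35, 39}
Elements in ascending order: 1, 4, 7, 15, 26, 35, 39
The largest element is 39.

39


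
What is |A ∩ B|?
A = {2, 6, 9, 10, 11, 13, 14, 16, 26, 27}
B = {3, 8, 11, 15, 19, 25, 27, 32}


Set A = {2, 6, 9, 10, 11, 13, 14, 16, 26, 27}
Set B = {3, 8, 11, 15, 19, 25, 27, 32}
A ∩ B = {11, 27}
|A ∩ B| = 2

2


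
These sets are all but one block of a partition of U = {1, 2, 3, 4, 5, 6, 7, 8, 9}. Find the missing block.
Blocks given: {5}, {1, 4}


U = {1, 2, 3, 4, 5, 6, 7, 8, 9}
Shown blocks: {5}, {1, 4}
A partition's blocks are pairwise disjoint and cover U, so the missing block = U \ (union of shown blocks).
Union of shown blocks: {1, 4, 5}
Missing block = U \ (union) = {2, 3, 6, 7, 8, 9}

{2, 3, 6, 7, 8, 9}


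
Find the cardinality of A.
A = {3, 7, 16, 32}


Set A = {3, 7, 16, 32}
Listing elements: 3, 7, 16, 32
Counting: 4 elements
|A| = 4

4


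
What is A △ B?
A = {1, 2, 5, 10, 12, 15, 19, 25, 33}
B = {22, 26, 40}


Set A = {1, 2, 5, 10, 12, 15, 19, 25, 33}
Set B = {22, 26, 40}
A △ B = (A \ B) ∪ (B \ A)
Elements in A but not B: {1, 2, 5, 10, 12, 15, 19, 25, 33}
Elements in B but not A: {22, 26, 40}
A △ B = {1, 2, 5, 10, 12, 15, 19, 22, 25, 26, 33, 40}

{1, 2, 5, 10, 12, 15, 19, 22, 25, 26, 33, 40}


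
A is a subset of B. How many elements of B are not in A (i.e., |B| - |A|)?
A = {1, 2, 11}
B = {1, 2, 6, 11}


Set A = {1, 2, 11}, |A| = 3
Set B = {1, 2, 6, 11}, |B| = 4
Since A ⊆ B: B \ A = {6}
|B| - |A| = 4 - 3 = 1

1


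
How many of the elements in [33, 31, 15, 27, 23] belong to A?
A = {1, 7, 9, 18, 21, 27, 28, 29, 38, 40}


Set A = {1, 7, 9, 18, 21, 27, 28, 29, 38, 40}
Candidates: [33, 31, 15, 27, 23]
Check each candidate:
33 ∉ A, 31 ∉ A, 15 ∉ A, 27 ∈ A, 23 ∉ A
Count of candidates in A: 1

1


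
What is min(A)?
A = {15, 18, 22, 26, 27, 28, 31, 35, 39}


Set A = {15, 18, 22, 26, 27, 28, 31, 35, 39}
Elements in ascending order: 15, 18, 22, 26, 27, 28, 31, 35, 39
The smallest element is 15.

15


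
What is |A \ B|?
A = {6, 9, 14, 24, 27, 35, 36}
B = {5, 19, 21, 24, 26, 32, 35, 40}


Set A = {6, 9, 14, 24, 27, 35, 36}
Set B = {5, 19, 21, 24, 26, 32, 35, 40}
A \ B = {6, 9, 14, 27, 36}
|A \ B| = 5

5


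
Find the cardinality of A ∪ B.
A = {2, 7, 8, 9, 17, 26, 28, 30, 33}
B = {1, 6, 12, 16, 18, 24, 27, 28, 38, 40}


Set A = {2, 7, 8, 9, 17, 26, 28, 30, 33}, |A| = 9
Set B = {1, 6, 12, 16, 18, 24, 27, 28, 38, 40}, |B| = 10
A ∩ B = {28}, |A ∩ B| = 1
|A ∪ B| = |A| + |B| - |A ∩ B| = 9 + 10 - 1 = 18

18


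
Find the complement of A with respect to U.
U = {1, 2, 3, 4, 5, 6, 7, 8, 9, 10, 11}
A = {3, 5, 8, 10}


Universal set U = {1, 2, 3, 4, 5, 6, 7, 8, 9, 10, 11}
Set A = {3, 5, 8, 10}
A' = U \ A = elements in U but not in A
Checking each element of U:
1 (not in A, include), 2 (not in A, include), 3 (in A, exclude), 4 (not in A, include), 5 (in A, exclude), 6 (not in A, include), 7 (not in A, include), 8 (in A, exclude), 9 (not in A, include), 10 (in A, exclude), 11 (not in A, include)
A' = {1, 2, 4, 6, 7, 9, 11}

{1, 2, 4, 6, 7, 9, 11}


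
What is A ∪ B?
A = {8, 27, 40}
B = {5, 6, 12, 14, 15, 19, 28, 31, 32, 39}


Set A = {8, 27, 40}
Set B = {5, 6, 12, 14, 15, 19, 28, 31, 32, 39}
A ∪ B includes all elements in either set.
Elements from A: {8, 27, 40}
Elements from B not already included: {5, 6, 12, 14, 15, 19, 28, 31, 32, 39}
A ∪ B = {5, 6, 8, 12, 14, 15, 19, 27, 28, 31, 32, 39, 40}

{5, 6, 8, 12, 14, 15, 19, 27, 28, 31, 32, 39, 40}


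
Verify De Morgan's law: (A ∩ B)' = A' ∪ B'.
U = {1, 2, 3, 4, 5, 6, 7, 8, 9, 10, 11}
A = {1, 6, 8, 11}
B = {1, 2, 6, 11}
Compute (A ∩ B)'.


U = {1, 2, 3, 4, 5, 6, 7, 8, 9, 10, 11}
A = {1, 6, 8, 11}, B = {1, 2, 6, 11}
A ∩ B = {1, 6, 11}
(A ∩ B)' = U \ (A ∩ B) = {2, 3, 4, 5, 7, 8, 9, 10}
Verification via A' ∪ B': A' = {2, 3, 4, 5, 7, 9, 10}, B' = {3, 4, 5, 7, 8, 9, 10}
A' ∪ B' = {2, 3, 4, 5, 7, 8, 9, 10} ✓

{2, 3, 4, 5, 7, 8, 9, 10}


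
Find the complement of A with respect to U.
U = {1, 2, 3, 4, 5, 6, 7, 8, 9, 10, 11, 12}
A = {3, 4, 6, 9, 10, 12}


Universal set U = {1, 2, 3, 4, 5, 6, 7, 8, 9, 10, 11, 12}
Set A = {3, 4, 6, 9, 10, 12}
A' = U \ A = elements in U but not in A
Checking each element of U:
1 (not in A, include), 2 (not in A, include), 3 (in A, exclude), 4 (in A, exclude), 5 (not in A, include), 6 (in A, exclude), 7 (not in A, include), 8 (not in A, include), 9 (in A, exclude), 10 (in A, exclude), 11 (not in A, include), 12 (in A, exclude)
A' = {1, 2, 5, 7, 8, 11}

{1, 2, 5, 7, 8, 11}


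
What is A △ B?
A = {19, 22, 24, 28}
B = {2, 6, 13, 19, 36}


Set A = {19, 22, 24, 28}
Set B = {2, 6, 13, 19, 36}
A △ B = (A \ B) ∪ (B \ A)
Elements in A but not B: {22, 24, 28}
Elements in B but not A: {2, 6, 13, 36}
A △ B = {2, 6, 13, 22, 24, 28, 36}

{2, 6, 13, 22, 24, 28, 36}


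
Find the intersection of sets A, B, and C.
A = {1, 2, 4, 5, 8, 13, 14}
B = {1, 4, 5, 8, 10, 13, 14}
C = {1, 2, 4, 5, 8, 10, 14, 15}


Set A = {1, 2, 4, 5, 8, 13, 14}
Set B = {1, 4, 5, 8, 10, 13, 14}
Set C = {1, 2, 4, 5, 8, 10, 14, 15}
First, A ∩ B = {1, 4, 5, 8, 13, 14}
Then, (A ∩ B) ∩ C = {1, 4, 5, 8, 14}

{1, 4, 5, 8, 14}


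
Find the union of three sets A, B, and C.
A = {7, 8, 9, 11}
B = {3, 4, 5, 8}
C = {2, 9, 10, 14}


Set A = {7, 8, 9, 11}
Set B = {3, 4, 5, 8}
Set C = {2, 9, 10, 14}
First, A ∪ B = {3, 4, 5, 7, 8, 9, 11}
Then, (A ∪ B) ∪ C = {2, 3, 4, 5, 7, 8, 9, 10, 11, 14}

{2, 3, 4, 5, 7, 8, 9, 10, 11, 14}


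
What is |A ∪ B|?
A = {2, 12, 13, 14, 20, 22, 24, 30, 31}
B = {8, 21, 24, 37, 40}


Set A = {2, 12, 13, 14, 20, 22, 24, 30, 31}, |A| = 9
Set B = {8, 21, 24, 37, 40}, |B| = 5
A ∩ B = {24}, |A ∩ B| = 1
|A ∪ B| = |A| + |B| - |A ∩ B| = 9 + 5 - 1 = 13

13


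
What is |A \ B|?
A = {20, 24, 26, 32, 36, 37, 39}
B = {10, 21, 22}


Set A = {20, 24, 26, 32, 36, 37, 39}
Set B = {10, 21, 22}
A \ B = {20, 24, 26, 32, 36, 37, 39}
|A \ B| = 7

7


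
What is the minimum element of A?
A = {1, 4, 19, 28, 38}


Set A = {1, 4, 19, 28, 38}
Elements in ascending order: 1, 4, 19, 28, 38
The smallest element is 1.

1


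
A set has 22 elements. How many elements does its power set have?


The set has 22 elements.
The power set contains all possible subsets.
|P(A)| = 2^|A| = 2^22 = 4194304

4194304


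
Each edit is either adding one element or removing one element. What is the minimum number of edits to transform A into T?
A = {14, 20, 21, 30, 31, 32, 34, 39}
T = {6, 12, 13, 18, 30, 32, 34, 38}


Set A = {14, 20, 21, 30, 31, 32, 34, 39}
Set T = {6, 12, 13, 18, 30, 32, 34, 38}
Elements to remove from A (in A, not in T): {14, 20, 21, 31, 39} → 5 removals
Elements to add to A (in T, not in A): {6, 12, 13, 18, 38} → 5 additions
Total edits = 5 + 5 = 10

10


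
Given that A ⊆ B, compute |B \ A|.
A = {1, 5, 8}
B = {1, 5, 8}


Set A = {1, 5, 8}, |A| = 3
Set B = {1, 5, 8}, |B| = 3
Since A ⊆ B: B \ A = {}
|B| - |A| = 3 - 3 = 0

0


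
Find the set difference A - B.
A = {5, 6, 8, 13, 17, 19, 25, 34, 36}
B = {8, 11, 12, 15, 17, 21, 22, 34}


Set A = {5, 6, 8, 13, 17, 19, 25, 34, 36}
Set B = {8, 11, 12, 15, 17, 21, 22, 34}
A \ B includes elements in A that are not in B.
Check each element of A:
5 (not in B, keep), 6 (not in B, keep), 8 (in B, remove), 13 (not in B, keep), 17 (in B, remove), 19 (not in B, keep), 25 (not in B, keep), 34 (in B, remove), 36 (not in B, keep)
A \ B = {5, 6, 13, 19, 25, 36}

{5, 6, 13, 19, 25, 36}


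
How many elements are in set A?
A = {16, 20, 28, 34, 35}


Set A = {16, 20, 28, 34, 35}
Listing elements: 16, 20, 28, 34, 35
Counting: 5 elements
|A| = 5

5


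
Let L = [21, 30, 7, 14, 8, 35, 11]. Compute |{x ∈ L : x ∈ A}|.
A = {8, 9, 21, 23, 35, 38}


Set A = {8, 9, 21, 23, 35, 38}
Candidates: [21, 30, 7, 14, 8, 35, 11]
Check each candidate:
21 ∈ A, 30 ∉ A, 7 ∉ A, 14 ∉ A, 8 ∈ A, 35 ∈ A, 11 ∉ A
Count of candidates in A: 3

3


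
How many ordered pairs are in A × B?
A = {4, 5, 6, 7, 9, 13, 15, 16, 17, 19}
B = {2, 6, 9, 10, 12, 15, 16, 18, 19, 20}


Set A = {4, 5, 6, 7, 9, 13, 15, 16, 17, 19} has 10 elements.
Set B = {2, 6, 9, 10, 12, 15, 16, 18, 19, 20} has 10 elements.
|A × B| = |A| × |B| = 10 × 10 = 100

100


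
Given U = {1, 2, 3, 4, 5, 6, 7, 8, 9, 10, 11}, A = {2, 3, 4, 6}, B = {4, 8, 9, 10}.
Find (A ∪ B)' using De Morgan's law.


U = {1, 2, 3, 4, 5, 6, 7, 8, 9, 10, 11}
A = {2, 3, 4, 6}, B = {4, 8, 9, 10}
A ∪ B = {2, 3, 4, 6, 8, 9, 10}
(A ∪ B)' = U \ (A ∪ B) = {1, 5, 7, 11}
Verification via A' ∩ B': A' = {1, 5, 7, 8, 9, 10, 11}, B' = {1, 2, 3, 5, 6, 7, 11}
A' ∩ B' = {1, 5, 7, 11} ✓

{1, 5, 7, 11}


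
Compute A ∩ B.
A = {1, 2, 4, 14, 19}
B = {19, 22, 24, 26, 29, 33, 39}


Set A = {1, 2, 4, 14, 19}
Set B = {19, 22, 24, 26, 29, 33, 39}
A ∩ B includes only elements in both sets.
Check each element of A against B:
1 ✗, 2 ✗, 4 ✗, 14 ✗, 19 ✓
A ∩ B = {19}

{19}


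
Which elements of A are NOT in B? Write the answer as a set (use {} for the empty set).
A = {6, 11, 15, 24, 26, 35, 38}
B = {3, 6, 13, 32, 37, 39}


Set A = {6, 11, 15, 24, 26, 35, 38}
Set B = {3, 6, 13, 32, 37, 39}
Check each element of A against B:
6 ∈ B, 11 ∉ B (include), 15 ∉ B (include), 24 ∉ B (include), 26 ∉ B (include), 35 ∉ B (include), 38 ∉ B (include)
Elements of A not in B: {11, 15, 24, 26, 35, 38}

{11, 15, 24, 26, 35, 38}


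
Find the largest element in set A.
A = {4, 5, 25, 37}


Set A = {4, 5, 25, 37}
Elements in ascending order: 4, 5, 25, 37
The largest element is 37.

37


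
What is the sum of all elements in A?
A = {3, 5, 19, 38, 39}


Set A = {3, 5, 19, 38, 39}
Sum = 3 + 5 + 19 + 38 + 39 = 104

104


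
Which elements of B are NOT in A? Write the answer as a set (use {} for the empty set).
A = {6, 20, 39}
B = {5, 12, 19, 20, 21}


Set A = {6, 20, 39}
Set B = {5, 12, 19, 20, 21}
Check each element of B against A:
5 ∉ A (include), 12 ∉ A (include), 19 ∉ A (include), 20 ∈ A, 21 ∉ A (include)
Elements of B not in A: {5, 12, 19, 21}

{5, 12, 19, 21}


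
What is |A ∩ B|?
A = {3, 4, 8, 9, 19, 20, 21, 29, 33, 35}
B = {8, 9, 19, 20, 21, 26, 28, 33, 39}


Set A = {3, 4, 8, 9, 19, 20, 21, 29, 33, 35}
Set B = {8, 9, 19, 20, 21, 26, 28, 33, 39}
A ∩ B = {8, 9, 19, 20, 21, 33}
|A ∩ B| = 6

6


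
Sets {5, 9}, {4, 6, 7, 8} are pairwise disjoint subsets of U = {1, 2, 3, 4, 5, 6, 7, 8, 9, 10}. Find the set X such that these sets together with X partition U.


U = {1, 2, 3, 4, 5, 6, 7, 8, 9, 10}
Shown blocks: {5, 9}, {4, 6, 7, 8}
A partition's blocks are pairwise disjoint and cover U, so the missing block = U \ (union of shown blocks).
Union of shown blocks: {4, 5, 6, 7, 8, 9}
Missing block = U \ (union) = {1, 2, 3, 10}

{1, 2, 3, 10}


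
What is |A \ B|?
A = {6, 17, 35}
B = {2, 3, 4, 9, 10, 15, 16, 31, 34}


Set A = {6, 17, 35}
Set B = {2, 3, 4, 9, 10, 15, 16, 31, 34}
A \ B = {6, 17, 35}
|A \ B| = 3

3


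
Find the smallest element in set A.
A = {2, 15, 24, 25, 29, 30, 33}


Set A = {2, 15, 24, 25, 29, 30, 33}
Elements in ascending order: 2, 15, 24, 25, 29, 30, 33
The smallest element is 2.

2


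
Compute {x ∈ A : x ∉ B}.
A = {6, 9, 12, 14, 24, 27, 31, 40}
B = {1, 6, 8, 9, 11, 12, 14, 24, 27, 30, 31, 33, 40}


Set A = {6, 9, 12, 14, 24, 27, 31, 40}
Set B = {1, 6, 8, 9, 11, 12, 14, 24, 27, 30, 31, 33, 40}
Check each element of A against B:
6 ∈ B, 9 ∈ B, 12 ∈ B, 14 ∈ B, 24 ∈ B, 27 ∈ B, 31 ∈ B, 40 ∈ B
Elements of A not in B: {}

{}


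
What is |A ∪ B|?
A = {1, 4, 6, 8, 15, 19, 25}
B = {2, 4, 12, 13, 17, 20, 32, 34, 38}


Set A = {1, 4, 6, 8, 15, 19, 25}, |A| = 7
Set B = {2, 4, 12, 13, 17, 20, 32, 34, 38}, |B| = 9
A ∩ B = {4}, |A ∩ B| = 1
|A ∪ B| = |A| + |B| - |A ∩ B| = 7 + 9 - 1 = 15

15


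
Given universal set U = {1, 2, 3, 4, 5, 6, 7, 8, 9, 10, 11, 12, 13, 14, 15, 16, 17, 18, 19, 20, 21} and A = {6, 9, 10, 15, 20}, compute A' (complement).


Universal set U = {1, 2, 3, 4, 5, 6, 7, 8, 9, 10, 11, 12, 13, 14, 15, 16, 17, 18, 19, 20, 21}
Set A = {6, 9, 10, 15, 20}
A' = U \ A = elements in U but not in A
Checking each element of U:
1 (not in A, include), 2 (not in A, include), 3 (not in A, include), 4 (not in A, include), 5 (not in A, include), 6 (in A, exclude), 7 (not in A, include), 8 (not in A, include), 9 (in A, exclude), 10 (in A, exclude), 11 (not in A, include), 12 (not in A, include), 13 (not in A, include), 14 (not in A, include), 15 (in A, exclude), 16 (not in A, include), 17 (not in A, include), 18 (not in A, include), 19 (not in A, include), 20 (in A, exclude), 21 (not in A, include)
A' = {1, 2, 3, 4, 5, 7, 8, 11, 12, 13, 14, 16, 17, 18, 19, 21}

{1, 2, 3, 4, 5, 7, 8, 11, 12, 13, 14, 16, 17, 18, 19, 21}


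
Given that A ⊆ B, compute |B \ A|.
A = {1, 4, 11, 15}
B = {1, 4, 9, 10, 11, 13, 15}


Set A = {1, 4, 11, 15}, |A| = 4
Set B = {1, 4, 9, 10, 11, 13, 15}, |B| = 7
Since A ⊆ B: B \ A = {9, 10, 13}
|B| - |A| = 7 - 4 = 3

3


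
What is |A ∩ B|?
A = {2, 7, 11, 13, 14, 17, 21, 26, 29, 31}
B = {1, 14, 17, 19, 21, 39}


Set A = {2, 7, 11, 13, 14, 17, 21, 26, 29, 31}
Set B = {1, 14, 17, 19, 21, 39}
A ∩ B = {14, 17, 21}
|A ∩ B| = 3

3


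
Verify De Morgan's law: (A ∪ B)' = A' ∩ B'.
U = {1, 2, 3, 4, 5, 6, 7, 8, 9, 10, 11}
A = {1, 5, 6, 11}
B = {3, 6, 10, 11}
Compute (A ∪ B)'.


U = {1, 2, 3, 4, 5, 6, 7, 8, 9, 10, 11}
A = {1, 5, 6, 11}, B = {3, 6, 10, 11}
A ∪ B = {1, 3, 5, 6, 10, 11}
(A ∪ B)' = U \ (A ∪ B) = {2, 4, 7, 8, 9}
Verification via A' ∩ B': A' = {2, 3, 4, 7, 8, 9, 10}, B' = {1, 2, 4, 5, 7, 8, 9}
A' ∩ B' = {2, 4, 7, 8, 9} ✓

{2, 4, 7, 8, 9}


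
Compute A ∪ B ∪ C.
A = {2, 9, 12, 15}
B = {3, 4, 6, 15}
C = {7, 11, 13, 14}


Set A = {2, 9, 12, 15}
Set B = {3, 4, 6, 15}
Set C = {7, 11, 13, 14}
First, A ∪ B = {2, 3, 4, 6, 9, 12, 15}
Then, (A ∪ B) ∪ C = {2, 3, 4, 6, 7, 9, 11, 12, 13, 14, 15}

{2, 3, 4, 6, 7, 9, 11, 12, 13, 14, 15}


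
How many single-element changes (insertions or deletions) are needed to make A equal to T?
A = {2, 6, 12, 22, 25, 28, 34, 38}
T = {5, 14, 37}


Set A = {2, 6, 12, 22, 25, 28, 34, 38}
Set T = {5, 14, 37}
Elements to remove from A (in A, not in T): {2, 6, 12, 22, 25, 28, 34, 38} → 8 removals
Elements to add to A (in T, not in A): {5, 14, 37} → 3 additions
Total edits = 8 + 3 = 11

11


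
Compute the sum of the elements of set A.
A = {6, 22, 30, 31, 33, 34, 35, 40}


Set A = {6, 22, 30, 31, 33, 34, 35, 40}
Sum = 6 + 22 + 30 + 31 + 33 + 34 + 35 + 40 = 231

231


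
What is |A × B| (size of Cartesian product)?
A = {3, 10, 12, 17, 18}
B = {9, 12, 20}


Set A = {3, 10, 12, 17, 18} has 5 elements.
Set B = {9, 12, 20} has 3 elements.
|A × B| = |A| × |B| = 5 × 3 = 15

15


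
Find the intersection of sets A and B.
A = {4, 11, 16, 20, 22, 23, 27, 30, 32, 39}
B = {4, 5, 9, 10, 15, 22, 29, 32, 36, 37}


Set A = {4, 11, 16, 20, 22, 23, 27, 30, 32, 39}
Set B = {4, 5, 9, 10, 15, 22, 29, 32, 36, 37}
A ∩ B includes only elements in both sets.
Check each element of A against B:
4 ✓, 11 ✗, 16 ✗, 20 ✗, 22 ✓, 23 ✗, 27 ✗, 30 ✗, 32 ✓, 39 ✗
A ∩ B = {4, 22, 32}

{4, 22, 32}


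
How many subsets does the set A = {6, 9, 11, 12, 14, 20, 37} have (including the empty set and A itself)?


Set A = {6, 9, 11, 12, 14, 20, 37}
|A| = 7
The power set P(A) contains all subsets of A.
|P(A)| = 2^|A| = 2^7 = 128

128


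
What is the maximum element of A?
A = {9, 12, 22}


Set A = {9, 12, 22}
Elements in ascending order: 9, 12, 22
The largest element is 22.

22


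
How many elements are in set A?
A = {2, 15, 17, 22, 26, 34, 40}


Set A = {2, 15, 17, 22, 26, 34, 40}
Listing elements: 2, 15, 17, 22, 26, 34, 40
Counting: 7 elements
|A| = 7

7


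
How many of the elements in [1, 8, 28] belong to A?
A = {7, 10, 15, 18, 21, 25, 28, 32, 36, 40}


Set A = {7, 10, 15, 18, 21, 25, 28, 32, 36, 40}
Candidates: [1, 8, 28]
Check each candidate:
1 ∉ A, 8 ∉ A, 28 ∈ A
Count of candidates in A: 1

1


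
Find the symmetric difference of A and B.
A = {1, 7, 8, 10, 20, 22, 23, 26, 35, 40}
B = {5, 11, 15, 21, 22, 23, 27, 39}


Set A = {1, 7, 8, 10, 20, 22, 23, 26, 35, 40}
Set B = {5, 11, 15, 21, 22, 23, 27, 39}
A △ B = (A \ B) ∪ (B \ A)
Elements in A but not B: {1, 7, 8, 10, 20, 26, 35, 40}
Elements in B but not A: {5, 11, 15, 21, 27, 39}
A △ B = {1, 5, 7, 8, 10, 11, 15, 20, 21, 26, 27, 35, 39, 40}

{1, 5, 7, 8, 10, 11, 15, 20, 21, 26, 27, 35, 39, 40}


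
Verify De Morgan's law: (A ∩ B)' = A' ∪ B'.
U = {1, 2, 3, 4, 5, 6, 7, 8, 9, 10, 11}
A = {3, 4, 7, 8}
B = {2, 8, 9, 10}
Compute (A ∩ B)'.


U = {1, 2, 3, 4, 5, 6, 7, 8, 9, 10, 11}
A = {3, 4, 7, 8}, B = {2, 8, 9, 10}
A ∩ B = {8}
(A ∩ B)' = U \ (A ∩ B) = {1, 2, 3, 4, 5, 6, 7, 9, 10, 11}
Verification via A' ∪ B': A' = {1, 2, 5, 6, 9, 10, 11}, B' = {1, 3, 4, 5, 6, 7, 11}
A' ∪ B' = {1, 2, 3, 4, 5, 6, 7, 9, 10, 11} ✓

{1, 2, 3, 4, 5, 6, 7, 9, 10, 11}


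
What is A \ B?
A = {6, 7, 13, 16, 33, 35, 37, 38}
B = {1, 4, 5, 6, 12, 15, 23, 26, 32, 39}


Set A = {6, 7, 13, 16, 33, 35, 37, 38}
Set B = {1, 4, 5, 6, 12, 15, 23, 26, 32, 39}
A \ B includes elements in A that are not in B.
Check each element of A:
6 (in B, remove), 7 (not in B, keep), 13 (not in B, keep), 16 (not in B, keep), 33 (not in B, keep), 35 (not in B, keep), 37 (not in B, keep), 38 (not in B, keep)
A \ B = {7, 13, 16, 33, 35, 37, 38}

{7, 13, 16, 33, 35, 37, 38}


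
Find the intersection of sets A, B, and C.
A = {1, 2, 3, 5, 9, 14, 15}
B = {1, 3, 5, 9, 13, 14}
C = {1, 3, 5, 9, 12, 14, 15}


Set A = {1, 2, 3, 5, 9, 14, 15}
Set B = {1, 3, 5, 9, 13, 14}
Set C = {1, 3, 5, 9, 12, 14, 15}
First, A ∩ B = {1, 3, 5, 9, 14}
Then, (A ∩ B) ∩ C = {1, 3, 5, 9, 14}

{1, 3, 5, 9, 14}


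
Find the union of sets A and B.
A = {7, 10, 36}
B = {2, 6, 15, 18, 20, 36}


Set A = {7, 10, 36}
Set B = {2, 6, 15, 18, 20, 36}
A ∪ B includes all elements in either set.
Elements from A: {7, 10, 36}
Elements from B not already included: {2, 6, 15, 18, 20}
A ∪ B = {2, 6, 7, 10, 15, 18, 20, 36}

{2, 6, 7, 10, 15, 18, 20, 36}


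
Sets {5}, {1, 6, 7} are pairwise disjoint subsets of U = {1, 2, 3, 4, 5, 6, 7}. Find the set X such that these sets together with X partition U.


U = {1, 2, 3, 4, 5, 6, 7}
Shown blocks: {5}, {1, 6, 7}
A partition's blocks are pairwise disjoint and cover U, so the missing block = U \ (union of shown blocks).
Union of shown blocks: {1, 5, 6, 7}
Missing block = U \ (union) = {2, 3, 4}

{2, 3, 4}


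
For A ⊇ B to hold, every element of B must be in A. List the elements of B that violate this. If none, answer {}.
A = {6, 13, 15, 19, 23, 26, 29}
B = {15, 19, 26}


Set A = {6, 13, 15, 19, 23, 26, 29}
Set B = {15, 19, 26}
Check each element of B against A:
15 ∈ A, 19 ∈ A, 26 ∈ A
Elements of B not in A: {}

{}


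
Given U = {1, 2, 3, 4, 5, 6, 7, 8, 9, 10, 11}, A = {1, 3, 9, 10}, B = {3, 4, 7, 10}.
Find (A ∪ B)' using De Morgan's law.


U = {1, 2, 3, 4, 5, 6, 7, 8, 9, 10, 11}
A = {1, 3, 9, 10}, B = {3, 4, 7, 10}
A ∪ B = {1, 3, 4, 7, 9, 10}
(A ∪ B)' = U \ (A ∪ B) = {2, 5, 6, 8, 11}
Verification via A' ∩ B': A' = {2, 4, 5, 6, 7, 8, 11}, B' = {1, 2, 5, 6, 8, 9, 11}
A' ∩ B' = {2, 5, 6, 8, 11} ✓

{2, 5, 6, 8, 11}


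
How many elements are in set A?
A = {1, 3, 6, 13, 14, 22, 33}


Set A = {1, 3, 6, 13, 14, 22, 33}
Listing elements: 1, 3, 6, 13, 14, 22, 33
Counting: 7 elements
|A| = 7

7


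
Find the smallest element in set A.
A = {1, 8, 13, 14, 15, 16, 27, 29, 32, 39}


Set A = {1, 8, 13, 14, 15, 16, 27, 29, 32, 39}
Elements in ascending order: 1, 8, 13, 14, 15, 16, 27, 29, 32, 39
The smallest element is 1.

1


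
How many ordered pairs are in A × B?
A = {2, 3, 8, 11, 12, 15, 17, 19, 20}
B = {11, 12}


Set A = {2, 3, 8, 11, 12, 15, 17, 19, 20} has 9 elements.
Set B = {11, 12} has 2 elements.
|A × B| = |A| × |B| = 9 × 2 = 18

18


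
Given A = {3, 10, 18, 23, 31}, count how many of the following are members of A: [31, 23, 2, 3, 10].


Set A = {3, 10, 18, 23, 31}
Candidates: [31, 23, 2, 3, 10]
Check each candidate:
31 ∈ A, 23 ∈ A, 2 ∉ A, 3 ∈ A, 10 ∈ A
Count of candidates in A: 4

4


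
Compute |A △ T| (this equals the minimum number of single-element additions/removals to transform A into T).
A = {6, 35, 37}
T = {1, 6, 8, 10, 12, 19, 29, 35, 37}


Set A = {6, 35, 37}
Set T = {1, 6, 8, 10, 12, 19, 29, 35, 37}
Elements to remove from A (in A, not in T): {} → 0 removals
Elements to add to A (in T, not in A): {1, 8, 10, 12, 19, 29} → 6 additions
Total edits = 0 + 6 = 6

6


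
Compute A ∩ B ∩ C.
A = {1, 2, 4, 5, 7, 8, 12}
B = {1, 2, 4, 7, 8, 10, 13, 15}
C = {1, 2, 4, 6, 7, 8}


Set A = {1, 2, 4, 5, 7, 8, 12}
Set B = {1, 2, 4, 7, 8, 10, 13, 15}
Set C = {1, 2, 4, 6, 7, 8}
First, A ∩ B = {1, 2, 4, 7, 8}
Then, (A ∩ B) ∩ C = {1, 2, 4, 7, 8}

{1, 2, 4, 7, 8}


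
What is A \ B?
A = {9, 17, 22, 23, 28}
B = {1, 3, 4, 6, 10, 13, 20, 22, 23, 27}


Set A = {9, 17, 22, 23, 28}
Set B = {1, 3, 4, 6, 10, 13, 20, 22, 23, 27}
A \ B includes elements in A that are not in B.
Check each element of A:
9 (not in B, keep), 17 (not in B, keep), 22 (in B, remove), 23 (in B, remove), 28 (not in B, keep)
A \ B = {9, 17, 28}

{9, 17, 28}


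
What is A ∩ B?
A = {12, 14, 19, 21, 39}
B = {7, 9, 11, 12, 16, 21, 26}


Set A = {12, 14, 19, 21, 39}
Set B = {7, 9, 11, 12, 16, 21, 26}
A ∩ B includes only elements in both sets.
Check each element of A against B:
12 ✓, 14 ✗, 19 ✗, 21 ✓, 39 ✗
A ∩ B = {12, 21}

{12, 21}


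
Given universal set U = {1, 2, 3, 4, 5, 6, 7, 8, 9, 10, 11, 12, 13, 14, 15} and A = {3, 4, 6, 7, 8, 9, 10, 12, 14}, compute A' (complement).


Universal set U = {1, 2, 3, 4, 5, 6, 7, 8, 9, 10, 11, 12, 13, 14, 15}
Set A = {3, 4, 6, 7, 8, 9, 10, 12, 14}
A' = U \ A = elements in U but not in A
Checking each element of U:
1 (not in A, include), 2 (not in A, include), 3 (in A, exclude), 4 (in A, exclude), 5 (not in A, include), 6 (in A, exclude), 7 (in A, exclude), 8 (in A, exclude), 9 (in A, exclude), 10 (in A, exclude), 11 (not in A, include), 12 (in A, exclude), 13 (not in A, include), 14 (in A, exclude), 15 (not in A, include)
A' = {1, 2, 5, 11, 13, 15}

{1, 2, 5, 11, 13, 15}


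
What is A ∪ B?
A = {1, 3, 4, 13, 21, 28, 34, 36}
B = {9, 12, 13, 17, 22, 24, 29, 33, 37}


Set A = {1, 3, 4, 13, 21, 28, 34, 36}
Set B = {9, 12, 13, 17, 22, 24, 29, 33, 37}
A ∪ B includes all elements in either set.
Elements from A: {1, 3, 4, 13, 21, 28, 34, 36}
Elements from B not already included: {9, 12, 17, 22, 24, 29, 33, 37}
A ∪ B = {1, 3, 4, 9, 12, 13, 17, 21, 22, 24, 28, 29, 33, 34, 36, 37}

{1, 3, 4, 9, 12, 13, 17, 21, 22, 24, 28, 29, 33, 34, 36, 37}


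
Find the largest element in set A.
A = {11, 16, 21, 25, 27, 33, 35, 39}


Set A = {11, 16, 21, 25, 27, 33, 35, 39}
Elements in ascending order: 11, 16, 21, 25, 27, 33, 35, 39
The largest element is 39.

39


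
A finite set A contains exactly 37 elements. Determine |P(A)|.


The set has 37 elements.
The power set contains all possible subsets.
|P(A)| = 2^|A| = 2^37 = 137438953472

137438953472


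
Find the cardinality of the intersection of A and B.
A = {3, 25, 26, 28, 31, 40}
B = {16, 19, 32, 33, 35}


Set A = {3, 25, 26, 28, 31, 40}
Set B = {16, 19, 32, 33, 35}
A ∩ B = {}
|A ∩ B| = 0

0


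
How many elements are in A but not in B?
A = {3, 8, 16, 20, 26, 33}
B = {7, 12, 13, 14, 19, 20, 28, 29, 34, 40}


Set A = {3, 8, 16, 20, 26, 33}
Set B = {7, 12, 13, 14, 19, 20, 28, 29, 34, 40}
A \ B = {3, 8, 16, 26, 33}
|A \ B| = 5

5


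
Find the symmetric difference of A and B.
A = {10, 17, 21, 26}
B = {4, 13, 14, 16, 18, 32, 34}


Set A = {10, 17, 21, 26}
Set B = {4, 13, 14, 16, 18, 32, 34}
A △ B = (A \ B) ∪ (B \ A)
Elements in A but not B: {10, 17, 21, 26}
Elements in B but not A: {4, 13, 14, 16, 18, 32, 34}
A △ B = {4, 10, 13, 14, 16, 17, 18, 21, 26, 32, 34}

{4, 10, 13, 14, 16, 17, 18, 21, 26, 32, 34}


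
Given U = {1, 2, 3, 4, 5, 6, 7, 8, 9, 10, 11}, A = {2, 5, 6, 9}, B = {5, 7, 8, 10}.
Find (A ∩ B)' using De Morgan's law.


U = {1, 2, 3, 4, 5, 6, 7, 8, 9, 10, 11}
A = {2, 5, 6, 9}, B = {5, 7, 8, 10}
A ∩ B = {5}
(A ∩ B)' = U \ (A ∩ B) = {1, 2, 3, 4, 6, 7, 8, 9, 10, 11}
Verification via A' ∪ B': A' = {1, 3, 4, 7, 8, 10, 11}, B' = {1, 2, 3, 4, 6, 9, 11}
A' ∪ B' = {1, 2, 3, 4, 6, 7, 8, 9, 10, 11} ✓

{1, 2, 3, 4, 6, 7, 8, 9, 10, 11}


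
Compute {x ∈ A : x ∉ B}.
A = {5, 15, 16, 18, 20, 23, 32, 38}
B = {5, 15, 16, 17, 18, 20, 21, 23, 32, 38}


Set A = {5, 15, 16, 18, 20, 23, 32, 38}
Set B = {5, 15, 16, 17, 18, 20, 21, 23, 32, 38}
Check each element of A against B:
5 ∈ B, 15 ∈ B, 16 ∈ B, 18 ∈ B, 20 ∈ B, 23 ∈ B, 32 ∈ B, 38 ∈ B
Elements of A not in B: {}

{}


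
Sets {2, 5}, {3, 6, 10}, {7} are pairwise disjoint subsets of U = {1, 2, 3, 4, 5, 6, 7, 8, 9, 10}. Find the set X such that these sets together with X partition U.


U = {1, 2, 3, 4, 5, 6, 7, 8, 9, 10}
Shown blocks: {2, 5}, {3, 6, 10}, {7}
A partition's blocks are pairwise disjoint and cover U, so the missing block = U \ (union of shown blocks).
Union of shown blocks: {2, 3, 5, 6, 7, 10}
Missing block = U \ (union) = {1, 4, 8, 9}

{1, 4, 8, 9}
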